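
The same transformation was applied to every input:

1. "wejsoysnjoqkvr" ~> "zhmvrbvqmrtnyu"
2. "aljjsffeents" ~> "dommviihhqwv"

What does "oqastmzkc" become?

What's happening: shift every letter 3 places forward in the alphabet (wrapping around).
Applying that to "oqastmzkc" gives "rtdvwpcnf".

rtdvwpcnf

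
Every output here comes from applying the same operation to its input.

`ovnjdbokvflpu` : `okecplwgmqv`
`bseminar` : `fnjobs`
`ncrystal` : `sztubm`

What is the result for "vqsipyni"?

Rule — delete the first 2 characters, then shift every letter 1 place forward in the alphabet (wrapping around).
Starting from "vqsipyni": after the first operation, "sipyni"; after the second, "tjqzoj".

tjqzoj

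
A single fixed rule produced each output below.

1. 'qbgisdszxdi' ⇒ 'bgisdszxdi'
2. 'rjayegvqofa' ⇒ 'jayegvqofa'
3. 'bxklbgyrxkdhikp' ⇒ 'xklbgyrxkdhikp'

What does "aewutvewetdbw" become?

The rule is to delete the first character.
For "aewutvewetdbw" the result is "ewutvewetdbw".

ewutvewetdbw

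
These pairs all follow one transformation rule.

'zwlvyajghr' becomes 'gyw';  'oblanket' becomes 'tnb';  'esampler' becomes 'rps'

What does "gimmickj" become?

jii

What's happening: keep one character in every 3, starting at position 2 (positions 2nd, 5th, 8th, ...), then reverse the string.
"gimmickj" → "jii".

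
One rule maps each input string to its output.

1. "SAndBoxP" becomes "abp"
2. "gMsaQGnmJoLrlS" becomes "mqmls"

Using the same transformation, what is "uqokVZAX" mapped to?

qvx

Looking at the pairs, the operation is to keep one character in every 3, starting at position 2 (positions 2nd, 5th, 8th, ...), then convert every letter to lowercase.
On "uqokVZAX": the first step gives "qVX", and the second then gives "qvx".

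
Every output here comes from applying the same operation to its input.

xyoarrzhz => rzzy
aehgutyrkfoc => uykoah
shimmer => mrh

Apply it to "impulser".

Rule — move the first 3 characters to the end (rotate left by 3), then keep every other character starting from the second (positions 2nd, 4th, 6th, ...).
Working it through for "impulser": intermediate "ulserimp", final "leip".

leip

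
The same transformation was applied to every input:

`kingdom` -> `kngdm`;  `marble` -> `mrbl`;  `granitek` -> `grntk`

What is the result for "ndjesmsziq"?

ndjsmszq

In each case the input is transformed by: remove every vowel.
For "ndjesmsziq" the result is "ndjsmszq".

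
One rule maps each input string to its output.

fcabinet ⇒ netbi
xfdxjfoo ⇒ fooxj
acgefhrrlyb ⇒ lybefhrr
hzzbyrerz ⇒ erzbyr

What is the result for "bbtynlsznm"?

The pattern: delete the first 3 characters, then move the last 3 characters to the front (rotate right by 3).
So "bbtynlsznm" becomes "znmynls".

znmynls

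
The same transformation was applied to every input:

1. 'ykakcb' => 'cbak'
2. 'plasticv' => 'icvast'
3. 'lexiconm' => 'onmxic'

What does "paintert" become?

ertint

In each case the input is transformed by: delete the first 2 characters, then swap the front and back halves of the string.
"paintert" → "intert" → "ertint".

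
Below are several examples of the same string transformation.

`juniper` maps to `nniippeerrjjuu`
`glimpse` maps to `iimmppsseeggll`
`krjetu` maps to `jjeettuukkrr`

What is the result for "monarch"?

What's happening: move the first 2 characters to the end (rotate left by 2), then double every character.
For "monarch", step one produces "narchmo"; step two turns that into "nnaarrcchhmmoo".

nnaarrcchhmmoo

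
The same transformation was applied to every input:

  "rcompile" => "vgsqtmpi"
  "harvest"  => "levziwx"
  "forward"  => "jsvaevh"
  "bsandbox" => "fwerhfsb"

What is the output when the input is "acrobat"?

egvsfex

The transformation: shift every letter 4 places forward in the alphabet (wrapping around).
On "acrobat" that produces "egvsfex".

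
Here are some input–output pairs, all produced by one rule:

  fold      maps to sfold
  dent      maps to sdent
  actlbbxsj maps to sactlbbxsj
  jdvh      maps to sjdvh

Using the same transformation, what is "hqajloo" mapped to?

The rule is to prepend "s".
So "hqajloo" becomes "shqajloo".

shqajloo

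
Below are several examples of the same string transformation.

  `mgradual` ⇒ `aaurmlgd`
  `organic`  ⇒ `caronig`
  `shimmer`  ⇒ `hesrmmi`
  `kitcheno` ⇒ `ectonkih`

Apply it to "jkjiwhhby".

hbywkjjih

In each case the input is transformed by: sort the characters into reverse alphabetical order, then move the last 2 characters to the front (rotate right by 2).
For "jkjiwhhby", step one produces "ywkjjihhb"; step two turns that into "hbywkjjih".
(Check on "mgradual": → "urmlgdaa" → "aaurmlgd" ✓)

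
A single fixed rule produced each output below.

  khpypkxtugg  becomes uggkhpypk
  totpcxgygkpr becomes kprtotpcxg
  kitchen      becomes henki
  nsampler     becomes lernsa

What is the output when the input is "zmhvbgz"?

Each output is the input with this applied: move the last 3 characters to the front (rotate right by 3), then delete the last 2 characters.
Starting from "zmhvbgz": after the first operation, "bgzzmhv"; after the second, "bgzzm".

bgzzm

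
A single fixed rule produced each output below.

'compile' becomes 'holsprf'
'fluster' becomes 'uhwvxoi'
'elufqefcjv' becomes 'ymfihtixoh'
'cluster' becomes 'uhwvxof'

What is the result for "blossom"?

In each case the input is transformed by: reverse the string, then shift every letter 3 places forward in the alphabet (wrapping around).
Applying that to "blossom" gives "prvvroe".

prvvroe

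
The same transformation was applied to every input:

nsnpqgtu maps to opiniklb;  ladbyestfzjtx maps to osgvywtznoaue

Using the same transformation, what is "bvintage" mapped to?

bzwqdiov

The pattern: move the last 2 characters to the front (rotate right by 2), then shift every letter 5 places backward in the alphabet (wrapping around).
Applying both steps to "bvintage": "gebvinta", then "bzwqdiov".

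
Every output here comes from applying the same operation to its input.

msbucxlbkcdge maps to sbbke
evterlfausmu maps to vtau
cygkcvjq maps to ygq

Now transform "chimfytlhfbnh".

hilhh

The rule is to swap each adjacent pair of characters (1↔2, 3↔4, ...), then keep one character in every 3, starting at position 1 (positions 1st, 4th, 7th, ...).
Applying both steps to "chimfytlhfbnh": "hcmiyfltfhnbh", then "hilhh".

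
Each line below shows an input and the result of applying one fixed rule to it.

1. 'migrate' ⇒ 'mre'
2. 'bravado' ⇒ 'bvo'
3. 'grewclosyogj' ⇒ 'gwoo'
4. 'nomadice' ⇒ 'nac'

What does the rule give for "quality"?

qly

What's happening: keep one character in every 3, starting at position 1 (positions 1st, 4th, 7th, ...).
On "quality" that produces "qly".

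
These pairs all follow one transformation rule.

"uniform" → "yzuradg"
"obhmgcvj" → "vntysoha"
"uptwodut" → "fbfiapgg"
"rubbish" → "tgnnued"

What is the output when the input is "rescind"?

In each case the input is transformed by: shift every letter 12 places forward in the alphabet (wrapping around), then swap the first and last characters.
On "rescind": the first step gives "dqeouzp", and the second then gives "pqeouzd".

pqeouzd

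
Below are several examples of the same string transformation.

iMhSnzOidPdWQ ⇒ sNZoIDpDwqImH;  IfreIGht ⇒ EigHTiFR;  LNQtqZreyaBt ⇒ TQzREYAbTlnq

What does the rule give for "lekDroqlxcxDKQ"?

dROQLXCXdkqLEK

The pattern: move the first 3 characters to the end (rotate left by 3), then flip the case of every letter.
Starting from "lekDroqlxcxDKQ": after the first operation, "DroqlxcxDKQlek"; after the second, "dROQLXCXdkqLEK".
(Check on "LNQtqZreyaBt": → "tqZreyaBtLNQ" → "TQzREYAbTlnq" ✓)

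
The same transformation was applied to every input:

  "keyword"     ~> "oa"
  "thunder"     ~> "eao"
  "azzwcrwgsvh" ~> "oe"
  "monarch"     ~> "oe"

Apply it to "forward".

What's happening: shift every letter 3 places backward in the alphabet (wrapping around), then keep only the vowels.
On "forward": the first step gives "clotxoa", and the second then gives "ooa".
(Check on "keyword": → "hbvtloa" → "oa" ✓)

ooa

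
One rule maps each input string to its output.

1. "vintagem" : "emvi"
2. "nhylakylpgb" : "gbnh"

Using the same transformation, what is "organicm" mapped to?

The pattern: move the last 2 characters to the front (rotate right by 2), then keep only the first 4 characters.
Applying both steps to "organicm": "cmorgani", then "cmor".

cmor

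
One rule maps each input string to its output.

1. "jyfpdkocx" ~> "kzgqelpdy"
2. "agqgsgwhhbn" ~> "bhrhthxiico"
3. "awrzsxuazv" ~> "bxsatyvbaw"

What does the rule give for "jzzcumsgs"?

What's happening: shift every letter 1 place forward in the alphabet (wrapping around).
For "jzzcumsgs" the result is "kaadvntht".

kaadvntht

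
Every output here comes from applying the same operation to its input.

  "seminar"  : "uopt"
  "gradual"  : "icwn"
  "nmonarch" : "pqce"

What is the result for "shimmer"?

ukot

Looking at the pairs, the operation is to keep every other character starting from the first (positions 1st, 3rd, 5th, ...), then shift every letter 2 places forward in the alphabet (wrapping around).
"shimmer" → "ukot".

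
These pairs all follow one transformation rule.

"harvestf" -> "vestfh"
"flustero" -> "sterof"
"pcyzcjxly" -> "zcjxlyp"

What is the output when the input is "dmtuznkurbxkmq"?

Looking at the pairs, the operation is to move the first character to the end, then delete the first 2 characters.
Applying both steps to "dmtuznkurbxkmq": "mtuznkurbxkmqd", then "uznkurbxkmqd".

uznkurbxkmqd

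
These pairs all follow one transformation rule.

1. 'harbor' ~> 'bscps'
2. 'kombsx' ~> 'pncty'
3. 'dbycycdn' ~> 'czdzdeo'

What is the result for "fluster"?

mvtufs

Each output is the input with this applied: delete the first character, then shift every letter 1 place forward in the alphabet (wrapping around).
Starting from "fluster": after the first operation, "luster"; after the second, "mvtufs".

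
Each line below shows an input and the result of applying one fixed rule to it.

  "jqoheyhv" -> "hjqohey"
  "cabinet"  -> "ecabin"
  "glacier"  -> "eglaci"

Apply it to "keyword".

Each output is the input with this applied: delete the last character, then move the last character to the front.
"keyword" → "keywor" → "rkeywo".

rkeywo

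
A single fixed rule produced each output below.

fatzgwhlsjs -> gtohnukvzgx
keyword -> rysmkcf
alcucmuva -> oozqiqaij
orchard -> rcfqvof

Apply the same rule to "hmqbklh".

vvaepyz

In each case the input is transformed by: shift every letter 12 places backward in the alphabet (wrapping around), then move the last character to the front.
Applying both steps to "hmqbklh": "vaepyzv", then "vvaepyz".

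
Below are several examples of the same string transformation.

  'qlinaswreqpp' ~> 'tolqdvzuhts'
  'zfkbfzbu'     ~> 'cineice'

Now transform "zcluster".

Looking at the pairs, the operation is to delete the last character, then shift every letter 3 places forward in the alphabet (wrapping around).
For "zcluster", step one produces "zcluste"; step two turns that into "cfoxvwh".

cfoxvwh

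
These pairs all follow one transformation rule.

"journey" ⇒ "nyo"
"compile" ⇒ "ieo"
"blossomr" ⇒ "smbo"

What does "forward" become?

ado

In each case the input is transformed by: move the first 3 characters to the end (rotate left by 3), then keep every other character starting from the second (positions 2nd, 4th, 6th, ...).
Working it through for "forward": intermediate "wardfor", final "ado".
(Check on "compile": → "pilecom" → "ieo" ✓)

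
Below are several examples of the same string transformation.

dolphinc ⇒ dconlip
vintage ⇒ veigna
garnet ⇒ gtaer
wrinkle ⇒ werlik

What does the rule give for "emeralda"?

eamdelr

What's happening: take characters alternately from the front and the back (1st, last, 2nd, 2nd-last, ...), then delete the last character.
For "emeralda" the result is "eamdelr".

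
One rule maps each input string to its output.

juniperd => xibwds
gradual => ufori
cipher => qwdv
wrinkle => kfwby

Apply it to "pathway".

Rule — delete the last 2 characters, then shift every letter 12 places backward in the alphabet (wrapping around).
On "pathway": the first step gives "pathw", and the second then gives "dohvk".
(Check on "juniperd": → "junipe" → "xibwds" ✓)

dohvk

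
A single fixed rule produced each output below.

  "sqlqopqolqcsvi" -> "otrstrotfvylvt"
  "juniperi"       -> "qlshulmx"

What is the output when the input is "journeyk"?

Rule — move the first 2 characters to the end (rotate left by 2), then shift every letter 3 places forward in the alphabet (wrapping around).
Applying both steps to "journeyk": "urneykjo", then "xuqhbnmr".

xuqhbnmr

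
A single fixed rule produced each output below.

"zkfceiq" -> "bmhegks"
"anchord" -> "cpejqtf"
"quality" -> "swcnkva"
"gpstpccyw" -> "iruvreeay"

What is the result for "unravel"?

wptcxgn

The rule is to shift every letter 2 places forward in the alphabet (wrapping around).
So "unravel" becomes "wptcxgn".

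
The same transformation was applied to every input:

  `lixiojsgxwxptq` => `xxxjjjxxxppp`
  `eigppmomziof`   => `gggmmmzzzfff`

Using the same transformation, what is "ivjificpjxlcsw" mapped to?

Looking at the pairs, the operation is to keep one character in every 3, starting at position 3 (positions 3rd, 6th, 9th, ...), then repeat every character 3 times.
Doing the same to "ivjificpjxlcsw": "jjjiiijjjccc".

jjjiiijjjccc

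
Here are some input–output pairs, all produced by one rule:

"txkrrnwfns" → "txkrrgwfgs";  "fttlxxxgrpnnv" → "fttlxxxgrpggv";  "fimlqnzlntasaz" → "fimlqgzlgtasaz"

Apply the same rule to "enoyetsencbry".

Each output is the input with this applied: replace every "n" with "g".
On "enoyetsencbry" that produces "egoyetsegcbry".

egoyetsegcbry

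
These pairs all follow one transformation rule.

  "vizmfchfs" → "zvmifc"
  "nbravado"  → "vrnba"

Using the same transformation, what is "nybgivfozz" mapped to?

yvnigfb

The pattern: delete the last 3 characters, then sort the characters into reverse alphabetical order.
Starting from "nybgivfozz": after the first operation, "nybgivf"; after the second, "yvnigfb".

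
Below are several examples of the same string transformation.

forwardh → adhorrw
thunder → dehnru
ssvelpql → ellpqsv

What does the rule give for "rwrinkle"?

eiklnrw

The pattern: delete the first character, then sort the characters into alphabetical order.
On "rwrinkle" that produces "eiklnrw".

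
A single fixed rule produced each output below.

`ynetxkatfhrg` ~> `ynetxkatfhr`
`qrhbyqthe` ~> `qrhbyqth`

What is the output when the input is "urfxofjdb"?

Each output is the input with this applied: delete the last character.
Applying that to "urfxofjdb" gives "urfxofjd".

urfxofjd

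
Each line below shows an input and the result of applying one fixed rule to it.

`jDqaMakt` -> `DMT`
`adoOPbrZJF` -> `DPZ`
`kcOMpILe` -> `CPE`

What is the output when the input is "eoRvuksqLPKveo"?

Rule — keep one character in every 3, starting at position 2 (positions 2nd, 5th, 8th, ...), then convert every letter to uppercase.
"eoRvuksqLPKveo" → "ouqKo" → "OUQKO".
(Check on "adoOPbrZJF": → "dPZ" → "DPZ" ✓)

OUQKO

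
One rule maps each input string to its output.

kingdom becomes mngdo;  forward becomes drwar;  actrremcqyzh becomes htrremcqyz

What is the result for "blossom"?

mosso

The pattern: delete the first 2 characters, then move the last character to the front.
"blossom" → "ossom" → "mosso".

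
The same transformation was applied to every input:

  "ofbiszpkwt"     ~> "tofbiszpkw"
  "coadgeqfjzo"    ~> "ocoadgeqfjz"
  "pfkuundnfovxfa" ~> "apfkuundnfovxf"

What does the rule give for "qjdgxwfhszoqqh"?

hqjdgxwfhszoqq

What's happening: move the last character to the front.
So "qjdgxwfhszoqqh" becomes "hqjdgxwfhszoqq".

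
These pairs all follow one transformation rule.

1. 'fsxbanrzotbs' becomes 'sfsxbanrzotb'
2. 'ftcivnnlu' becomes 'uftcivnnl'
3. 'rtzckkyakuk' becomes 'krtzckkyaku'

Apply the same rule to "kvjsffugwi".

ikvjsffugw

The transformation: move the last character to the front.
Applying that to "kvjsffugwi" gives "ikvjsffugw".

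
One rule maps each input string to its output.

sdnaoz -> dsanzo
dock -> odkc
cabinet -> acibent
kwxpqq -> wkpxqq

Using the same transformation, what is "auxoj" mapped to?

What's happening: swap each adjacent pair of characters (1↔2, 3↔4, ...).
Applying that to "auxoj" gives "uaoxj".

uaoxj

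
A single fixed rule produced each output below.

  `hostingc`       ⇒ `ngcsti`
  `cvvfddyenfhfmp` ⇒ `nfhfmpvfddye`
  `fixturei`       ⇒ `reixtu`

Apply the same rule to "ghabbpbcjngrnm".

jngrnmabbpbc

The transformation: delete the first 2 characters, then swap the front and back halves of the string.
Working it through for "ghabbpbcjngrnm": intermediate "abbpbcjngrnm", final "jngrnmabbpbc".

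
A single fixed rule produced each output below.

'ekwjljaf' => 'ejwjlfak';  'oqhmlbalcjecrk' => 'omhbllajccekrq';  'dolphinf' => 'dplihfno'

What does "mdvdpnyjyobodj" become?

mdvnpjyoyobjdd

What's happening: swap each adjacent pair of characters (1↔2, 3↔4, ...), then move the first character to the end.
On "mdvdpnyjyobodj" that produces "mdvnpjyoyobjdd".
(Check on "ekwjljaf": → "kejwjlfa" → "ejwjlfak" ✓)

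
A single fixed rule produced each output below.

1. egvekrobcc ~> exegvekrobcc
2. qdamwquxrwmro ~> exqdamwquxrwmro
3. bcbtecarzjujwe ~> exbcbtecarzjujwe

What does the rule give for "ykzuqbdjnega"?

In each case the input is transformed by: prepend "ex".
For "ykzuqbdjnega" the result is "exykzuqbdjnega".

exykzuqbdjnega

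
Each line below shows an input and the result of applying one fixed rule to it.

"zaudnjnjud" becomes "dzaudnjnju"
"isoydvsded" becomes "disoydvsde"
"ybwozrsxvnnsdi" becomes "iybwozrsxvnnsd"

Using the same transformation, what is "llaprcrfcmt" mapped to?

tllaprcrfcm

Looking at the pairs, the operation is to move the last character to the front.
So "llaprcrfcmt" becomes "tllaprcrfcm".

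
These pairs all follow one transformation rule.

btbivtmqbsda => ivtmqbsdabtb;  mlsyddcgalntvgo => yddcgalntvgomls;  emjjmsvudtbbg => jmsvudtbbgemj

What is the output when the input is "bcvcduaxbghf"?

cduaxbghfbcv

The pattern: move the first 3 characters to the end (rotate left by 3).
Doing the same to "bcvcduaxbghf": "cduaxbghfbcv".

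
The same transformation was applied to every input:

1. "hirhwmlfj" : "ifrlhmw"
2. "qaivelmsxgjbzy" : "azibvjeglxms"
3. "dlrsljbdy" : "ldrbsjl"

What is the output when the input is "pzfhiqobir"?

Looking at the pairs, the operation is to take characters alternately from the front and the back (1st, last, 2nd, 2nd-last, ...), then delete the first 2 characters.
On "pzfhiqobir": the first step gives "przifbhoiq", and the second then gives "zifbhoiq".
(Check on "dlrsljbdy": → "dyldrbsjl" → "ldrbsjl" ✓)

zifbhoiq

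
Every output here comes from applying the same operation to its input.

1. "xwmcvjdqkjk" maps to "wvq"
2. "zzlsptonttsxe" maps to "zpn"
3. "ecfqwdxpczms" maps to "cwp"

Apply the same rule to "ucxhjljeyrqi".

Looking at the pairs, the operation is to delete the last 3 characters, then keep one character in every 3, starting at position 2 (positions 2nd, 5th, 8th, ...).
For "ucxhjljeyrqi", step one produces "ucxhjljey"; step two turns that into "cje".
(Check on "zzlsptonttsxe": → "zzlsptontt" → "zpn" ✓)

cje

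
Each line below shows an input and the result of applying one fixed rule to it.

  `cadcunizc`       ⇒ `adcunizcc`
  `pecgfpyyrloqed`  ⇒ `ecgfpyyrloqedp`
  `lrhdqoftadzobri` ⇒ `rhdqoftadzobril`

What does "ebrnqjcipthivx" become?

What's happening: move the first character to the end.
On "ebrnqjcipthivx" that produces "brnqjcipthivxe".

brnqjcipthivxe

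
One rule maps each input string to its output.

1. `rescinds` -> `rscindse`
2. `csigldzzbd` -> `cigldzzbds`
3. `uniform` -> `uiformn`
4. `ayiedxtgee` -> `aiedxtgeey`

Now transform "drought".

doughtr

In each case the input is transformed by: move the first character to the end, then swap the first and last characters.
Applying both steps to "drought": "roughtd", then "doughtr".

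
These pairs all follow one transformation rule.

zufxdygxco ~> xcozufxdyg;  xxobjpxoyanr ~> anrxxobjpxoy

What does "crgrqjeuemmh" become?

mmhcrgrqjeue

Rule — move the last 3 characters to the front (rotate right by 3).
On "crgrqjeuemmh" that produces "mmhcrgrqjeue".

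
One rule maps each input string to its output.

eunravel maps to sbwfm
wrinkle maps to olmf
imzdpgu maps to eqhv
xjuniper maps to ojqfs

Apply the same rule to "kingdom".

What's happening: shift every letter 1 place forward in the alphabet (wrapping around), then delete the first 3 characters.
Starting from "kingdom": after the first operation, "ljohepn"; after the second, "hepn".
(Check on "eunravel": → "fvosbwfm" → "sbwfm" ✓)

hepn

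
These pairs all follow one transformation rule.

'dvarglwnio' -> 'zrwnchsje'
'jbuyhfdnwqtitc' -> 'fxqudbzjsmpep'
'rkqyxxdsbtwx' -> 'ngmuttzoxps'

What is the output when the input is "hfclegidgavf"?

dbyhacezcwr

Looking at the pairs, the operation is to shift every letter 4 places backward in the alphabet (wrapping around), then delete the last character.
"hfclegidgavf" → "dbyhacezcwrb" → "dbyhacezcwr".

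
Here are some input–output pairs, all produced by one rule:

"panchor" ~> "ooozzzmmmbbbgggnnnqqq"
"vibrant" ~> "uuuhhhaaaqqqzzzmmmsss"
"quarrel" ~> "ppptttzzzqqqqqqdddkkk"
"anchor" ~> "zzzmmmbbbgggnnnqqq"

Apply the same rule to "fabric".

eeezzzaaaqqqhhhbbb

Looking at the pairs, the operation is to shift every letter 1 place backward in the alphabet (wrapping around), then repeat every character 3 times.
"fabric" → "ezaqhb" → "eeezzzaaaqqqhhhbbb".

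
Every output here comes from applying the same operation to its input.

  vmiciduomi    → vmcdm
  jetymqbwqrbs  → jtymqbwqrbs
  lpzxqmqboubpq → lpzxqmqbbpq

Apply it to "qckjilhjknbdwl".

Each output is the input with this applied: remove every vowel.
For "qckjilhjknbdwl" the result is "qckjlhjknbdwl".

qckjlhjknbdwl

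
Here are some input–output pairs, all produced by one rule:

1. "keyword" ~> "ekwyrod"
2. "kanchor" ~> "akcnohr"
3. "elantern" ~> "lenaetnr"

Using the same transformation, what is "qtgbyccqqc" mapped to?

tqbgcyqccq

The rule is to swap each adjacent pair of characters (1↔2, 3↔4, ...).
"qtgbyccqqc" → "tqbgcyqccq".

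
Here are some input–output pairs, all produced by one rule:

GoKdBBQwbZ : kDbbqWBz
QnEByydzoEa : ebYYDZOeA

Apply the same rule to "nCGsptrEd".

gSPTReD

The rule is to flip the case of every letter, then delete the first 2 characters.
On "nCGsptrEd" that produces "gSPTReD".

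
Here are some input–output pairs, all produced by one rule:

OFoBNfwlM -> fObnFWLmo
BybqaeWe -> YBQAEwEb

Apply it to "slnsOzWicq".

LNSoZwICQS

The rule is to move the first character to the end, then flip the case of every letter.
On "slnsOzWicq": the first step gives "lnsOzWicqs", and the second then gives "LNSoZwICQS".
(Check on "OFoBNfwlM": → "FoBNfwlMO" → "fObnFWLmo" ✓)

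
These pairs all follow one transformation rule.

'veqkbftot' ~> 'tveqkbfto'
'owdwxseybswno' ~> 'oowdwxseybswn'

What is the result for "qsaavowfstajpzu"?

Each output is the input with this applied: move the last character to the front.
On "qsaavowfstajpzu" that produces "uqsaavowfstajpz".

uqsaavowfstajpz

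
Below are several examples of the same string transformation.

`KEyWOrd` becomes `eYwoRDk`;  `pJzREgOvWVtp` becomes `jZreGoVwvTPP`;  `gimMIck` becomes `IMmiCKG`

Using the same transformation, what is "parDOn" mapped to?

ARdoNP

What's happening: flip the case of every letter, then move the first character to the end.
Working it through for "parDOn": intermediate "PARdoN", final "ARdoNP".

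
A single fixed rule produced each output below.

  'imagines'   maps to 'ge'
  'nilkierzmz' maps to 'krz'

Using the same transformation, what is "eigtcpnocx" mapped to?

Looking at the pairs, the operation is to delete the first character, then keep one character in every 3, starting at position 3 (positions 3rd, 6th, 9th, ...).
"eigtcpnocx" → "igtcpnocx" → "tnx".

tnx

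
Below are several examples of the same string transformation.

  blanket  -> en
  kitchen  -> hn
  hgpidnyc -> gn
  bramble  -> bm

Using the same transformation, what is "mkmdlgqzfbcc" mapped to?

The rule is to sort the characters into alphabetical order, then keep one character in every 3, starting at position 3 (positions 3rd, 6th, 9th, ...).
For "mkmdlgqzfbcc", step one produces "bccdfgklmmqz"; step two turns that into "cgmz".

cgmz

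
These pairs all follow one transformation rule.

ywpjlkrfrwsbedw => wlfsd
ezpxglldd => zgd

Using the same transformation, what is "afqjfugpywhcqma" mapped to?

ffphm

Each output is the input with this applied: keep one character in every 3, starting at position 2 (positions 2nd, 5th, 8th, ...).
"afqjfugpywhcqma" → "ffphm".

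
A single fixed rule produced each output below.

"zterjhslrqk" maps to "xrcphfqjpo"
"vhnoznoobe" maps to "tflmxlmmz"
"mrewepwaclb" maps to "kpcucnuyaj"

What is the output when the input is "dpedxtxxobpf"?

Each output is the input with this applied: delete the last character, then shift every letter 2 places backward in the alphabet (wrapping around).
Starting from "dpedxtxxobpf": after the first operation, "dpedxtxxobp"; after the second, "bncbvrvvmzn".

bncbvrvvmzn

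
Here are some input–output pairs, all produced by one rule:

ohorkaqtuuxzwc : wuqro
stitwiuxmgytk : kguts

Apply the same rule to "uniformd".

mfu

The rule is to keep one character in every 3, starting at position 1 (positions 1st, 4th, 7th, ...), then reverse the string.
"uniformd" → "ufm" → "mfu".
(Check on "stitwiuxmgytk": → "stugk" → "kguts" ✓)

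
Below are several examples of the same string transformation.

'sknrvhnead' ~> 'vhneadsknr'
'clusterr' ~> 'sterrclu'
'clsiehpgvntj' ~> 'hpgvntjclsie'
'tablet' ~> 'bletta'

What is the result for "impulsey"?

ulseyimp

The rule is to move the last character to the front, then swap the front and back halves of the string.
So "impulsey" becomes "ulseyimp".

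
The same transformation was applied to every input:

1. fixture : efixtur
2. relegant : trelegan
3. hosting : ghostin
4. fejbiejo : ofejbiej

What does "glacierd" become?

In each case the input is transformed by: move the last character to the front.
On "glacierd" that produces "dglacier".

dglacier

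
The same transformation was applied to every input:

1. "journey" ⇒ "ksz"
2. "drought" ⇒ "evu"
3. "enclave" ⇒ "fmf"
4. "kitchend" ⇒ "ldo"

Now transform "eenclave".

fdw

The transformation: keep one character in every 3, starting at position 1 (positions 1st, 4th, 7th, ...), then shift every letter 1 place forward in the alphabet (wrapping around).
On "eenclave" that produces "fdw".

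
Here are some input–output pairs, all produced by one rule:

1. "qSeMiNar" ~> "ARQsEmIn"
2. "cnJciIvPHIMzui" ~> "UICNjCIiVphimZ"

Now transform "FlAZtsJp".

jPfLazTS

In each case the input is transformed by: flip the case of every letter, then move the last 2 characters to the front (rotate right by 2).
"FlAZtsJp" → "fLazTSjP" → "jPfLazTS".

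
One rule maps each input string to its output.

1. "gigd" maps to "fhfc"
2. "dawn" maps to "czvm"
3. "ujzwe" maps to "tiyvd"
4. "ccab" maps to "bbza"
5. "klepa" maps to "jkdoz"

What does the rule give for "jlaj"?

The pattern: shift every letter 1 place backward in the alphabet (wrapping around).
On "jlaj" that produces "ikzi".

ikzi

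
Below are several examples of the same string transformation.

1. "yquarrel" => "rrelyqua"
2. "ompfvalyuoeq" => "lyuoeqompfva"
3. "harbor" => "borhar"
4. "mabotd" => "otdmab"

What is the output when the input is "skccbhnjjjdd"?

njjjddskccbh

Looking at the pairs, the operation is to swap the front and back halves of the string.
"skccbhnjjjdd" → "njjjddskccbh".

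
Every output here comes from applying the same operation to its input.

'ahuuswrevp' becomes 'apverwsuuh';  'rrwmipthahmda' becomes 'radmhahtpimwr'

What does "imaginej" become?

Looking at the pairs, the operation is to reverse the string, then move the last character to the front.
Applying both steps to "imaginej": "jenigami", then "ijenigam".

ijenigam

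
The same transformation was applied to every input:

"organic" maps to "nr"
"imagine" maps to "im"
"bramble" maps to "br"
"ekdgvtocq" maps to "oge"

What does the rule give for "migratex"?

tg

Rule — reverse the string, then keep one character in every 3, starting at position 3 (positions 3rd, 6th, 9th, ...).
Applying both steps to "migratex": "xetargim", then "tg".
(Check on "bramble": → "elbmarb" → "br" ✓)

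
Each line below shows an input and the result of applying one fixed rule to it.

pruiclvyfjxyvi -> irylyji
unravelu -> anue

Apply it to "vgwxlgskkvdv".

The rule is to keep every other character starting from the second (positions 2nd, 4th, 6th, ...), then swap each adjacent pair of characters (1↔2, 3↔4, ...).
For "vgwxlgskkvdv", step one produces "gxgkvv"; step two turns that into "xgkgvv".

xgkgvv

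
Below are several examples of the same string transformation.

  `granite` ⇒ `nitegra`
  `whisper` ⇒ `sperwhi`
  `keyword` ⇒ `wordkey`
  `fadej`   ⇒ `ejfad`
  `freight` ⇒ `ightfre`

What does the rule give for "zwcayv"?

ayvzwc

The pattern: move the first 3 characters to the end (rotate left by 3).
Doing the same to "zwcayv": "ayvzwc".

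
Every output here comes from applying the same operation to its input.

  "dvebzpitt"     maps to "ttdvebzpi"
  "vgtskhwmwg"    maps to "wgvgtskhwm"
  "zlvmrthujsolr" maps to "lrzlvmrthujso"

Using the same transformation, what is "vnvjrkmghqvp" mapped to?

vpvnvjrkmghq

Rule — move the last 2 characters to the front (rotate right by 2).
For "vnvjrkmghqvp" the result is "vpvnvjrkmghq".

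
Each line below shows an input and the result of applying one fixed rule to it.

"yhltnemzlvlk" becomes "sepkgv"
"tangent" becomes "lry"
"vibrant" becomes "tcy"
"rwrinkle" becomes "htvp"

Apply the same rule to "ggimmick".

rxtv

What's happening: shift every letter 11 places forward in the alphabet (wrapping around), then keep every other character starting from the second (positions 2nd, 4th, 6th, ...).
Applying both steps to "ggimmick": "rrtxxtnv", then "rxtv".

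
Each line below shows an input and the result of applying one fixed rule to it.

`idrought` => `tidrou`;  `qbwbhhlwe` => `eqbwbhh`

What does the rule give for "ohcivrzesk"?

The rule is to move the last character to the front, then delete the last 2 characters.
Applying both steps to "ohcivrzesk": "kohcivrzes", then "kohcivrz".
(Check on "idrought": → "tidrough" → "tidrou" ✓)

kohcivrz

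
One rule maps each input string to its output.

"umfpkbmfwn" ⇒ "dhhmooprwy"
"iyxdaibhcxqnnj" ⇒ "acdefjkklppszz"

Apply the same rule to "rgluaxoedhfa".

Rule — shift every letter 2 places forward in the alphabet (wrapping around), then sort the characters into alphabetical order.
Starting from "rgluaxoedhfa": after the first operation, "tinwczqgfjhc"; after the second, "ccfghijnqtwz".

ccfghijnqtwz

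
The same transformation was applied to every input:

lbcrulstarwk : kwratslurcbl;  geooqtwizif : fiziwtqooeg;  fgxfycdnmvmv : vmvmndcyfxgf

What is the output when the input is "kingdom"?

In each case the input is transformed by: reverse the string.
So "kingdom" becomes "modgnik".

modgnik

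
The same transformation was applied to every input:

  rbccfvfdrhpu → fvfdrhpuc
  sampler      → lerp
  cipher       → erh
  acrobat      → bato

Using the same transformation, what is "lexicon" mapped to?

Each output is the input with this applied: delete the first 3 characters, then move the first character to the end.
Starting from "lexicon": after the first operation, "icon"; after the second, "coni".

coni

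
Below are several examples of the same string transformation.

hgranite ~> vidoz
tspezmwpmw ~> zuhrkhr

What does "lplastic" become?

vnodx

Rule — shift every letter 5 places backward in the alphabet (wrapping around), then delete the first 3 characters.
For "lplastic", step one produces "gkgvnodx"; step two turns that into "vnodx".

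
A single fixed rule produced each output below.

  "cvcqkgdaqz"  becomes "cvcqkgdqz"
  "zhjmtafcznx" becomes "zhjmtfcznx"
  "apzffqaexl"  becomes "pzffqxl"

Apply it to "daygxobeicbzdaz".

dygxbcbzdz

The transformation: remove every vowel.
So "daygxobeicbzdaz" becomes "dygxbcbzdz".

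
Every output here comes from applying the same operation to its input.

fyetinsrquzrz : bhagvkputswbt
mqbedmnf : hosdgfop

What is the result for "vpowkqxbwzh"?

Each output is the input with this applied: move the last character to the front, then shift every letter 2 places forward in the alphabet (wrapping around).
Applying that to "vpowkqxbwzh" gives "jxrqymszdyb".

jxrqymszdyb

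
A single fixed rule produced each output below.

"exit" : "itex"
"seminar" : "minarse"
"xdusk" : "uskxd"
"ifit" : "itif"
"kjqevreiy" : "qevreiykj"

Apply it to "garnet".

The transformation: move the first 2 characters to the end (rotate left by 2).
So "garnet" becomes "rnetga".

rnetga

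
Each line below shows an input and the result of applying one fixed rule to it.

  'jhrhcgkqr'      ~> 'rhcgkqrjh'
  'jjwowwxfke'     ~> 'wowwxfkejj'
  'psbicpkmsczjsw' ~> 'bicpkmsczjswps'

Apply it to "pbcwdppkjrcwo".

cwdppkjrcwopb

Rule — move the first 2 characters to the end (rotate left by 2).
For "pbcwdppkjrcwo" the result is "cwdppkjrcwopb".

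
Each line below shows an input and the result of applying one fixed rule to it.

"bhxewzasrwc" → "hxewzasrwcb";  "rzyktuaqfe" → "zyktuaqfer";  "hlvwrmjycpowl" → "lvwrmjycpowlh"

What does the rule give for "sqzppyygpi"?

qzppyygpis

The pattern: move the first character to the end.
Applying that to "sqzppyygpi" gives "qzppyygpis".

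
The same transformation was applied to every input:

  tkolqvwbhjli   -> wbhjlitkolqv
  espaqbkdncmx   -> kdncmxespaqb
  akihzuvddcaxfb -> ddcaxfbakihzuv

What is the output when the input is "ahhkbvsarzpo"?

What's happening: swap the front and back halves of the string.
Doing the same to "ahhkbvsarzpo": "sarzpoahhkbv".

sarzpoahhkbv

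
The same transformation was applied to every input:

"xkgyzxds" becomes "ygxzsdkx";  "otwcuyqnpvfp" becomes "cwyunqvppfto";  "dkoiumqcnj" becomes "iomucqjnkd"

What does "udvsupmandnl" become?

The rule is to move the first 2 characters to the end (rotate left by 2), then swap each adjacent pair of characters (1↔2, 3↔4, ...).
Applying both steps to "udvsupmandnl": "vsupmandnlud", then "svpuamdnlndu".

svpuamdnlndu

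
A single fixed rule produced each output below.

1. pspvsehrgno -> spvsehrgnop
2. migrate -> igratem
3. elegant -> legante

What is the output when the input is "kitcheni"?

itchenik

The rule is to move the first character to the end.
On "kitcheni" that produces "itchenik".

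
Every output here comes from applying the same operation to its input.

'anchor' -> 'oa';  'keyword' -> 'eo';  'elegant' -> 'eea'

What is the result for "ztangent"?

The rule is to move the last 2 characters to the front (rotate right by 2), then keep only the vowels.
On "ztangent": the first step gives "ntztange", and the second then gives "ae".

ae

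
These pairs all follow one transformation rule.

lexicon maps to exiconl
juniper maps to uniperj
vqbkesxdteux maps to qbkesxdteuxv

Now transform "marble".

arblem

Each output is the input with this applied: move the first character to the end.
So "marble" becomes "arblem".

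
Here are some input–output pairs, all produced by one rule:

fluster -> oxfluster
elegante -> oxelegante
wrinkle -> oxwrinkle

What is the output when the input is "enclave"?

The pattern: prepend "ox".
So "enclave" becomes "oxenclave".

oxenclave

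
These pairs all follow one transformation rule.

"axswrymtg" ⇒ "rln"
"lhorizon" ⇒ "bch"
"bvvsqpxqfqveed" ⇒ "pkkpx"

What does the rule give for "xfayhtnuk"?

zbo

In each case the input is transformed by: keep one character in every 3, starting at position 2 (positions 2nd, 5th, 8th, ...), then shift every letter 6 places backward in the alphabet (wrapping around).
On "xfayhtnuk": the first step gives "fhu", and the second then gives "zbo".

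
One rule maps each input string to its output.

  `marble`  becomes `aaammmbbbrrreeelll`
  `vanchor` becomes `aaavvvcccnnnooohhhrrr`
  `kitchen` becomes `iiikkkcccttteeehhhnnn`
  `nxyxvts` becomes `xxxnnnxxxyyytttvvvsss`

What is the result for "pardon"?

Each output is the input with this applied: swap each adjacent pair of characters (1↔2, 3↔4, ...), then repeat every character 3 times.
For "pardon" the result is "aaapppdddrrrnnnooo".
(Check on "marble": → "ambrel" → "aaammmbbbrrreeelll" ✓)

aaapppdddrrrnnnooo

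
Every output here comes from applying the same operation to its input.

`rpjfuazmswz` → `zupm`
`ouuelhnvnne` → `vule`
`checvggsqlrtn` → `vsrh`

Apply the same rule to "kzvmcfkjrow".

zwjc

The transformation: keep one character in every 3, starting at position 2 (positions 2nd, 5th, 8th, ...), then sort the characters into reverse alphabetical order.
For "kzvmcfkjrow", step one produces "zcjw"; step two turns that into "zwjc".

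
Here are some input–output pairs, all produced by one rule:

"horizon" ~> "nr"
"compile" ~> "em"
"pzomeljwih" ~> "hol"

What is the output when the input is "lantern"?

nn

Looking at the pairs, the operation is to move the last 2 characters to the front (rotate right by 2), then keep one character in every 3, starting at position 2 (positions 2nd, 5th, 8th, ...).
Working it through for "lantern": intermediate "rnlante", final "nn".
(Check on "compile": → "lecompi" → "em" ✓)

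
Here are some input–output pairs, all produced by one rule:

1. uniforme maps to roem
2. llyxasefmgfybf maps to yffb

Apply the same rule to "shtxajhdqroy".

rqyo

Rule — swap each adjacent pair of characters (1↔2, 3↔4, ...), then keep only the last 4 characters.
Applying both steps to "shtxajhdqroy": "hsxtjadhrqyo", then "rqyo".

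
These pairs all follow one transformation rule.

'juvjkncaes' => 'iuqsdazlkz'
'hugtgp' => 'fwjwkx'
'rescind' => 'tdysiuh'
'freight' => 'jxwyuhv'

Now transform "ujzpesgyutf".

The rule is to shift every letter 10 places backward in the alphabet (wrapping around), then reverse the string.
Working it through for "ujzpesgyutf": intermediate "kzpfuiwokjv", final "vjkowiufpzk".

vjkowiufpzk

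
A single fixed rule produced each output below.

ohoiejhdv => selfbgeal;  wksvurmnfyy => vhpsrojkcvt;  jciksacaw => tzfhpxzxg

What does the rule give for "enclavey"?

The transformation: swap the first and last characters, then shift every letter 3 places backward in the alphabet (wrapping around).
On "enclavey" that produces "vkzixsbb".

vkzixsbb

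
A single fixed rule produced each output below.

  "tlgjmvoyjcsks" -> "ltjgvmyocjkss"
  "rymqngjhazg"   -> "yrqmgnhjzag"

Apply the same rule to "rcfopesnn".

crofepnsn

What's happening: swap each adjacent pair of characters (1↔2, 3↔4, ...).
"rcfopesnn" → "crofepnsn".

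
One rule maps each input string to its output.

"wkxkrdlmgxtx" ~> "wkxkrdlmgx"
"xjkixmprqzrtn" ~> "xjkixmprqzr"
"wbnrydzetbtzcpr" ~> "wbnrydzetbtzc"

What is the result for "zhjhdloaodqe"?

zhjhdloaod

Rule — delete the last 2 characters.
Doing the same to "zhjhdloaodqe": "zhjhdloaod".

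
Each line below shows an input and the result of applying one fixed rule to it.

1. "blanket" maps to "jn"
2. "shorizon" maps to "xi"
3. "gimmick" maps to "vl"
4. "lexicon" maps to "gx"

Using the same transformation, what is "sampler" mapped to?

vn

Rule — shift every letter 9 places forward in the alphabet (wrapping around), then keep one character in every 3, starting at position 3 (positions 3rd, 6th, 9th, ...).
"sampler" → "bjvyuna" → "vn".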